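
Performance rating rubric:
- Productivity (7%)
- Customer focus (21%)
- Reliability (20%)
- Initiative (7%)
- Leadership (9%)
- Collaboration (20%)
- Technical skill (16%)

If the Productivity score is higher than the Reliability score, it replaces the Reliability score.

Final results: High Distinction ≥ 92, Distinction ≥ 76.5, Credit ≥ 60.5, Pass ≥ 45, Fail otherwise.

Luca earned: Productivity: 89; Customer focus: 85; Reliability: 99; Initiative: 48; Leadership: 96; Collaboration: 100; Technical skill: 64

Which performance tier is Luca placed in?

Productivity (89) ≤ Reliability (99), so Reliability stays at 99.
Weighted total:
  Productivity 89 × 0.07 = 6.23
  Customer focus 85 × 0.21 = 17.85
  Reliability 99 × 0.2 = 19.8
  Initiative 48 × 0.07 = 3.36
  Leadership 96 × 0.09 = 8.64
  Collaboration 100 × 0.2 = 20
  Technical skill 64 × 0.16 = 10.24
Sum = 86.12
86.12 is ≥ 76.5 and < 92 → Distinction

Distinction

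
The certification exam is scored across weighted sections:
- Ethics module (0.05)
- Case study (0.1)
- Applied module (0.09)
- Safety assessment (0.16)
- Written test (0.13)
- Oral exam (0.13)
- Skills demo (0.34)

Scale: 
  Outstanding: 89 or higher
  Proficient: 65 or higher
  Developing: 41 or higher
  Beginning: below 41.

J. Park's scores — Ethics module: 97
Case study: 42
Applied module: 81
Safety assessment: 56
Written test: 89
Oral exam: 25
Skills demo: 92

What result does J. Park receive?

Weighted total:
  Ethics module 97 × 0.05 = 4.85
  Case study 42 × 0.1 = 4.2
  Applied module 81 × 0.09 = 7.29
  Safety assessment 56 × 0.16 = 8.96
  Written test 89 × 0.13 = 11.57
  Oral exam 25 × 0.13 = 3.25
  Skills demo 92 × 0.34 = 31.28
Sum = 71.4
71.4 is ≥ 65 and < 89 → Proficient

Proficient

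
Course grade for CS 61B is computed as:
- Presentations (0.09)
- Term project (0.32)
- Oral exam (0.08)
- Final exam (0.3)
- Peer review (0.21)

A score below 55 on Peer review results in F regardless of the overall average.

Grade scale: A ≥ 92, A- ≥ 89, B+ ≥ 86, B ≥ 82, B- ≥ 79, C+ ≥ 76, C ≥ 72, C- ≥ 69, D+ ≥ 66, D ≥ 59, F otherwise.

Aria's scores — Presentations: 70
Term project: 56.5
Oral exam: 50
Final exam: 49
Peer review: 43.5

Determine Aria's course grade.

F

Peer review score 43.5 < 55: minimum not met.
Weighted total:
  Presentations 70 × 0.09 = 6.3
  Term project 56.5 × 0.32 = 18.08
  Oral exam 50 × 0.08 = 4
  Final exam 49 × 0.3 = 14.7
  Peer review 43.5 × 0.21 = 9.135
Sum = 52.215
Because the Peer review minimum was not met, the result is F.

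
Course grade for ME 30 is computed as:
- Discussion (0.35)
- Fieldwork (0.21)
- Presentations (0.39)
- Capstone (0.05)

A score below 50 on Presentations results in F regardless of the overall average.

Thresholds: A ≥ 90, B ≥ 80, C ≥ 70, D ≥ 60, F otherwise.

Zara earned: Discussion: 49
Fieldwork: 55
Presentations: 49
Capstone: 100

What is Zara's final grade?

Presentations score 49 < 50: minimum not met.
Weighted total:
  Discussion 49 × 0.35 = 17.15
  Fieldwork 55 × 0.21 = 11.55
  Presentations 49 × 0.39 = 19.11
  Capstone 100 × 0.05 = 5
Sum = 52.81
Because the Presentations minimum was not met, the result is F.

F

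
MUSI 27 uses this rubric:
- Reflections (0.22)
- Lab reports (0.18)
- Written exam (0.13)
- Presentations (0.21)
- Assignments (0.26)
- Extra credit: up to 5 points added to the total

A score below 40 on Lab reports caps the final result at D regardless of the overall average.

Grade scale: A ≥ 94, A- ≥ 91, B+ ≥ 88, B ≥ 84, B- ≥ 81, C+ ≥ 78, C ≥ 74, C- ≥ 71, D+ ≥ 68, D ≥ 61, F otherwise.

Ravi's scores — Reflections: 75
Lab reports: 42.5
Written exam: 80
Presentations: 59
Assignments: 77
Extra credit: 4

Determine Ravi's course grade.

D+

Lab reports score 42.5 ≥ 40: minimum met.
Weighted total:
  Reflections 75 × 0.22 = 16.5
  Lab reports 42.5 × 0.18 = 7.65
  Written exam 80 × 0.13 = 10.4
  Presentations 59 × 0.21 = 12.39
  Assignments 77 × 0.26 = 20.02
Sum = 66.96
Extra credit: 66.96 + 4 = 70.96
70.96 is ≥ 68 and < 71 → D+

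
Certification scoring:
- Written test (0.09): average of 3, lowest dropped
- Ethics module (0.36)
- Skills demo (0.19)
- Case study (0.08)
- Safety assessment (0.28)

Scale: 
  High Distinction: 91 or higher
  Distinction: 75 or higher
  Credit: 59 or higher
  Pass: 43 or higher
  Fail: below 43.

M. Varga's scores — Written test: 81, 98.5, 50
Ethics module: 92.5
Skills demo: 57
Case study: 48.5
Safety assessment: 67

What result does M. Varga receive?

Written test: drop 50 → average of remaining 2 = 179.5/2 = 89.75
Weighted total:
  Written test 89.75 × 0.09 = 8.0775
  Ethics module 92.5 × 0.36 = 33.3
  Skills demo 57 × 0.19 = 10.83
  Case study 48.5 × 0.08 = 3.88
  Safety assessment 67 × 0.28 = 18.76
Sum = 74.8475
74.8475 is ≥ 59 and < 75 → Credit

Credit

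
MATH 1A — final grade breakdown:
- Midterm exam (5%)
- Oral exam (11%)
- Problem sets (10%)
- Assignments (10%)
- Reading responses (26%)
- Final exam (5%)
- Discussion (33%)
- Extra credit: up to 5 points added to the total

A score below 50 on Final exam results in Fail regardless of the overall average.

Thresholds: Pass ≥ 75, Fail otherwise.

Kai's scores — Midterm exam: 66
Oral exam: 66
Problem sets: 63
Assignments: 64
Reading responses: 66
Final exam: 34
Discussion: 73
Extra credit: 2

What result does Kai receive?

Fail

Final exam score 34 < 50: minimum not met.
Weighted total:
  Midterm exam 66 × 0.05 = 3.3
  Oral exam 66 × 0.11 = 7.26
  Problem sets 63 × 0.1 = 6.3
  Assignments 64 × 0.1 = 6.4
  Reading responses 66 × 0.26 = 17.16
  Final exam 34 × 0.05 = 1.7
  Discussion 73 × 0.33 = 24.09
Sum = 66.21
Extra credit: 66.21 + 2 = 68.21
Because the Final exam minimum was not met, the result is Fail.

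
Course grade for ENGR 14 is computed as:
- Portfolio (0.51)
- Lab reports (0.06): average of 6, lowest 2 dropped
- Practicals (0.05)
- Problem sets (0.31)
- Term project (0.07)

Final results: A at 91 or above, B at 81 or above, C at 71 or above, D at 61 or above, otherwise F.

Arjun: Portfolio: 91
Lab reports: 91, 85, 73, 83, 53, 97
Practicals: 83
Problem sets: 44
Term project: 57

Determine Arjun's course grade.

Lab reports: drop 53, 73 → average of remaining 4 = 356/4 = 89
Weighted total:
  Portfolio 91 × 0.51 = 46.41
  Lab reports 89 × 0.06 = 5.34
  Practicals 83 × 0.05 = 4.15
  Problem sets 44 × 0.31 = 13.64
  Term project 57 × 0.07 = 3.99
Sum = 73.53
73.53 is ≥ 71 and < 81 → C

C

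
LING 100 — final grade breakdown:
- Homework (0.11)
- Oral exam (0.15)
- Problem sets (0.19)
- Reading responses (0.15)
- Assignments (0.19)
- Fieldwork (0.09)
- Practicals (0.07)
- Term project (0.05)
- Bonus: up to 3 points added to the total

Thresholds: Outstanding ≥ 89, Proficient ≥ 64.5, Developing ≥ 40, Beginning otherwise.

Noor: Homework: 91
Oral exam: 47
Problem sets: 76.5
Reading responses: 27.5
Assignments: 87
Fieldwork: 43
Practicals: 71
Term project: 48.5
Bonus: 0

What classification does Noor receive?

Developing

Weighted total:
  Homework 91 × 0.11 = 10.01
  Oral exam 47 × 0.15 = 7.05
  Problem sets 76.5 × 0.19 = 14.535
  Reading responses 27.5 × 0.15 = 4.125
  Assignments 87 × 0.19 = 16.53
  Fieldwork 43 × 0.09 = 3.87
  Practicals 71 × 0.07 = 4.97
  Term project 48.5 × 0.05 = 2.425
Sum = 63.515
Bonus: 63.515 + 0 = 63.515
63.515 is ≥ 40 and < 64.5 → Developing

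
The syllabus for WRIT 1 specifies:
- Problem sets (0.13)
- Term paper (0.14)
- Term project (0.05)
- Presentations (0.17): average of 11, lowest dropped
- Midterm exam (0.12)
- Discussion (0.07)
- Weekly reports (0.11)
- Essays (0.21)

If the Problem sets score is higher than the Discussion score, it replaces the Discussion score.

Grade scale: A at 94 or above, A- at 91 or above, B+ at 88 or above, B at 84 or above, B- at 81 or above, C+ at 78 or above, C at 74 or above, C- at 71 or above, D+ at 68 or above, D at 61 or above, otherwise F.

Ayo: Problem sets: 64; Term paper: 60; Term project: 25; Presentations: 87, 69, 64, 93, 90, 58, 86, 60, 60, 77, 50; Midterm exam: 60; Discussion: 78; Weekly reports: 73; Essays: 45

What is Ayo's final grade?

F

Presentations: drop 50 → average of remaining 10 = 744/10 = 74.4
Problem sets (64) ≤ Discussion (78), so Discussion stays at 78.
Weighted total:
  Problem sets 64 × 0.13 = 8.32
  Term paper 60 × 0.14 = 8.4
  Term project 25 × 0.05 = 1.25
  Presentations 74.4 × 0.17 = 12.648
  Midterm exam 60 × 0.12 = 7.2
  Discussion 78 × 0.07 = 5.46
  Weekly reports 73 × 0.11 = 8.03
  Essays 45 × 0.21 = 9.45
Sum = 60.758
60.758 < 61 → F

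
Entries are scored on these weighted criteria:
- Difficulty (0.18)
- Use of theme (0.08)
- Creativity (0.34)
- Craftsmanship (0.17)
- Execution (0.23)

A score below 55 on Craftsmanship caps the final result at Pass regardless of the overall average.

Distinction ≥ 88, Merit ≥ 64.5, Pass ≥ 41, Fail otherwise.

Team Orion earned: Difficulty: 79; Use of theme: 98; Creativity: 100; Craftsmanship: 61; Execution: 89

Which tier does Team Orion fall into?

Merit

Craftsmanship score 61 ≥ 55: minimum met.
Weighted total:
  Difficulty 79 × 0.18 = 14.22
  Use of theme 98 × 0.08 = 7.84
  Creativity 100 × 0.34 = 34
  Craftsmanship 61 × 0.17 = 10.37
  Execution 89 × 0.23 = 20.47
Sum = 86.9
86.9 is ≥ 64.5 and < 88 → Merit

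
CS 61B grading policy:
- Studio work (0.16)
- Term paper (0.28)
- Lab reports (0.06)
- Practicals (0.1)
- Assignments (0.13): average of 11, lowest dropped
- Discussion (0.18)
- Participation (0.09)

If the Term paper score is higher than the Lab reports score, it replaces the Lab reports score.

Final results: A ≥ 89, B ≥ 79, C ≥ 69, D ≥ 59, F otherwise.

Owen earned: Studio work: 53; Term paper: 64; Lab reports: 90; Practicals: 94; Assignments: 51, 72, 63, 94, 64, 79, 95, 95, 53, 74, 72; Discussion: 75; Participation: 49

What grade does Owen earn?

Assignments: drop 51 → average of remaining 10 = 761/10 = 76.1
Term paper (64) ≤ Lab reports (90), so Lab reports stays at 90.
Weighted total:
  Studio work 53 × 0.16 = 8.48
  Term paper 64 × 0.28 = 17.92
  Lab reports 90 × 0.06 = 5.4
  Practicals 94 × 0.1 = 9.4
  Assignments 76.1 × 0.13 = 9.893
  Discussion 75 × 0.18 = 13.5
  Participation 49 × 0.09 = 4.41
Sum = 69.003
69.003 is ≥ 69 and < 79 → C

C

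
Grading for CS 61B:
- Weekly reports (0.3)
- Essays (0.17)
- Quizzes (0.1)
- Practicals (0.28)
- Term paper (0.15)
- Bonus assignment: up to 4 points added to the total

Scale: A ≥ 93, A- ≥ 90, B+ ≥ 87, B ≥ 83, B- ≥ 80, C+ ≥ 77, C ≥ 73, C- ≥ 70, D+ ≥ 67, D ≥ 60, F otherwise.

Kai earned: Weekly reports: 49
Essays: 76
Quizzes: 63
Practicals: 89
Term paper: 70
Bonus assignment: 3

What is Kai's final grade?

Weighted total:
  Weekly reports 49 × 0.3 = 14.7
  Essays 76 × 0.17 = 12.92
  Quizzes 63 × 0.1 = 6.3
  Practicals 89 × 0.28 = 24.92
  Term paper 70 × 0.15 = 10.5
Sum = 69.34
Bonus assignment: 69.34 + 3 = 72.34
72.34 is ≥ 70 and < 73 → C-

C-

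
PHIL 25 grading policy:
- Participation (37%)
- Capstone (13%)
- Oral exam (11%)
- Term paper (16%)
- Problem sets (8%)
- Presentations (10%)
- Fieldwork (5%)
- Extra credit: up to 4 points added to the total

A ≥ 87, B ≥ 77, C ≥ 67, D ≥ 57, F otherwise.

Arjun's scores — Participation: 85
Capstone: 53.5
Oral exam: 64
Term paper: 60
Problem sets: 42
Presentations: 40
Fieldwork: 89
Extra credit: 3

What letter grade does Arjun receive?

C

Weighted total:
  Participation 85 × 0.37 = 31.45
  Capstone 53.5 × 0.13 = 6.955
  Oral exam 64 × 0.11 = 7.04
  Term paper 60 × 0.16 = 9.6
  Problem sets 42 × 0.08 = 3.36
  Presentations 40 × 0.1 = 4
  Fieldwork 89 × 0.05 = 4.45
Sum = 66.855
Extra credit: 66.855 + 3 = 69.855
69.855 is ≥ 67 and < 77 → C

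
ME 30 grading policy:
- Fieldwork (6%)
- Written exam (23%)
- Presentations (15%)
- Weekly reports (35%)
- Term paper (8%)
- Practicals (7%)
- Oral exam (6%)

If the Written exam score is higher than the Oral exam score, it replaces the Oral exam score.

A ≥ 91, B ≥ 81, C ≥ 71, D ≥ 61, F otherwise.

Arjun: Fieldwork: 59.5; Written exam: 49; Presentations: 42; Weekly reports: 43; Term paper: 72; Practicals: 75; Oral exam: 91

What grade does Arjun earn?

F

Written exam (49) ≤ Oral exam (91), so Oral exam stays at 91.
Weighted total:
  Fieldwork 59.5 × 0.06 = 3.57
  Written exam 49 × 0.23 = 11.27
  Presentations 42 × 0.15 = 6.3
  Weekly reports 43 × 0.35 = 15.05
  Term paper 72 × 0.08 = 5.76
  Practicals 75 × 0.07 = 5.25
  Oral exam 91 × 0.06 = 5.46
Sum = 52.66
52.66 < 61 → F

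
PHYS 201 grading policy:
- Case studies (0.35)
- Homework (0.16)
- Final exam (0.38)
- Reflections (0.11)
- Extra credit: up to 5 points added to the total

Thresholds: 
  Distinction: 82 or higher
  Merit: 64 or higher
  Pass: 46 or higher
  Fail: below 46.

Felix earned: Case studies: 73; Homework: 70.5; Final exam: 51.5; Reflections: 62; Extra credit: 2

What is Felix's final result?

Merit

Weighted total:
  Case studies 73 × 0.35 = 25.55
  Homework 70.5 × 0.16 = 11.28
  Final exam 51.5 × 0.38 = 19.57
  Reflections 62 × 0.11 = 6.82
Sum = 63.22
Extra credit: 63.22 + 2 = 65.22
65.22 is ≥ 64 and < 82 → Merit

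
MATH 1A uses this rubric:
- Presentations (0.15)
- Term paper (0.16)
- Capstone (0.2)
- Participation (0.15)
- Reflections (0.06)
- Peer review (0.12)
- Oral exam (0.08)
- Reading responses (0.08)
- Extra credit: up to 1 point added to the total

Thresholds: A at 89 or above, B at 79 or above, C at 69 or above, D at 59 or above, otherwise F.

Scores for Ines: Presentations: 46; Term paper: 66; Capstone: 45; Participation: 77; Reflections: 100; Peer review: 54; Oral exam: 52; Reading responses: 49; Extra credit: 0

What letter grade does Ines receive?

Weighted total:
  Presentations 46 × 0.15 = 6.9
  Term paper 66 × 0.16 = 10.56
  Capstone 45 × 0.2 = 9
  Participation 77 × 0.15 = 11.55
  Reflections 100 × 0.06 = 6
  Peer review 54 × 0.12 = 6.48
  Oral exam 52 × 0.08 = 4.16
  Reading responses 49 × 0.08 = 3.92
Sum = 58.57
Extra credit: 58.57 + 0 = 58.57
58.57 < 59 → F

F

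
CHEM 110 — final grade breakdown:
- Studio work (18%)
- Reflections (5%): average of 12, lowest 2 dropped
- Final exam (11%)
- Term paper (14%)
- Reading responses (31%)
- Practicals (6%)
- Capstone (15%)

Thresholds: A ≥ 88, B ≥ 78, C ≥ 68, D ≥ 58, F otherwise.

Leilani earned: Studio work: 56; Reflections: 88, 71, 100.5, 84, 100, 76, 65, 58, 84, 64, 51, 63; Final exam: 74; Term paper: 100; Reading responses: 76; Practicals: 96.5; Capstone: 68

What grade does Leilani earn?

C

Reflections: drop 51, 58 → average of remaining 10 = 795.5/10 = 79.55
Weighted total:
  Studio work 56 × 0.18 = 10.08
  Reflections 79.55 × 0.05 = 3.9775
  Final exam 74 × 0.11 = 8.14
  Term paper 100 × 0.14 = 14
  Reading responses 76 × 0.31 = 23.56
  Practicals 96.5 × 0.06 = 5.79
  Capstone 68 × 0.15 = 10.2
Sum = 75.7475
75.7475 is ≥ 68 and < 78 → C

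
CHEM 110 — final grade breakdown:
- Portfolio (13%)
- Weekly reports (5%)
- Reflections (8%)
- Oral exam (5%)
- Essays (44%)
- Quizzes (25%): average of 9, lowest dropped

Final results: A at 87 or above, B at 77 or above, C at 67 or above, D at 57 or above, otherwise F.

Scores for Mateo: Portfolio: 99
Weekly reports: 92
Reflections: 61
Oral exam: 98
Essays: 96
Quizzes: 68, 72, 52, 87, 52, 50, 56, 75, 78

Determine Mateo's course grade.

Quizzes: drop 50 → average of remaining 8 = 540/8 = 67.5
Weighted total:
  Portfolio 99 × 0.13 = 12.87
  Weekly reports 92 × 0.05 = 4.6
  Reflections 61 × 0.08 = 4.88
  Oral exam 98 × 0.05 = 4.9
  Essays 96 × 0.44 = 42.24
  Quizzes 67.5 × 0.25 = 16.875
Sum = 86.365
86.365 is ≥ 77 and < 87 → B

B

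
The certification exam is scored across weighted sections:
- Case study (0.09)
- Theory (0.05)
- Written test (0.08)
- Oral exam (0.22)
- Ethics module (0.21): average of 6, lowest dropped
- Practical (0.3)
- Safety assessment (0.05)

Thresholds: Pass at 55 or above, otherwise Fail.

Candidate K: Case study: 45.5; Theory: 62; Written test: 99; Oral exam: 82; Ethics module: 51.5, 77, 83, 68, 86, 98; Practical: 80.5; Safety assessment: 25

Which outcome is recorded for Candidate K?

Pass

Ethics module: drop 51.5 → average of remaining 5 = 412/5 = 82.4
Weighted total:
  Case study 45.5 × 0.09 = 4.095
  Theory 62 × 0.05 = 3.1
  Written test 99 × 0.08 = 7.92
  Oral exam 82 × 0.22 = 18.04
  Ethics module 82.4 × 0.21 = 17.304
  Practical 80.5 × 0.3 = 24.15
  Safety assessment 25 × 0.05 = 1.25
Sum = 75.859
75.859 ≥ 55 → Pass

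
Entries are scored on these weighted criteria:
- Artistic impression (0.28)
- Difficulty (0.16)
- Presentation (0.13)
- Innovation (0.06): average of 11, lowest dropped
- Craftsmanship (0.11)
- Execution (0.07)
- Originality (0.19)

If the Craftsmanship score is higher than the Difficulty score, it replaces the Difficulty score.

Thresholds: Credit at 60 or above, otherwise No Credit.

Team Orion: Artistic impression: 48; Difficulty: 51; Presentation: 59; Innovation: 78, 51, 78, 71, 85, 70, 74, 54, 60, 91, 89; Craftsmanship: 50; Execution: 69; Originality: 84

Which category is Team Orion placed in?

Innovation: drop 51 → average of remaining 10 = 750/10 = 75
Craftsmanship (50) ≤ Difficulty (51), so Difficulty stays at 51.
Weighted total:
  Artistic impression 48 × 0.28 = 13.44
  Difficulty 51 × 0.16 = 8.16
  Presentation 59 × 0.13 = 7.67
  Innovation 75 × 0.06 = 4.5
  Craftsmanship 50 × 0.11 = 5.5
  Execution 69 × 0.07 = 4.83
  Originality 84 × 0.19 = 15.96
Sum = 60.06
60.06 ≥ 60 → Credit

Credit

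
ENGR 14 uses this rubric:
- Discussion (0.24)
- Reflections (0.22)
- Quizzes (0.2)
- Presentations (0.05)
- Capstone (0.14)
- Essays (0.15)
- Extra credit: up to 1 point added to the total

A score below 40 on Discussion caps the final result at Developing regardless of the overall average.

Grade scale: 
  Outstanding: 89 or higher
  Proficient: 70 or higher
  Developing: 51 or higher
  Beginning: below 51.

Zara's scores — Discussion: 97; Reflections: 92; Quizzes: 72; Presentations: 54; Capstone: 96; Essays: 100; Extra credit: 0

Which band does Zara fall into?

Outstanding

Discussion score 97 ≥ 40: minimum met.
Weighted total:
  Discussion 97 × 0.24 = 23.28
  Reflections 92 × 0.22 = 20.24
  Quizzes 72 × 0.2 = 14.4
  Presentations 54 × 0.05 = 2.7
  Capstone 96 × 0.14 = 13.44
  Essays 100 × 0.15 = 15
Sum = 89.06
Extra credit: 89.06 + 0 = 89.06
89.06 ≥ 89 → Outstanding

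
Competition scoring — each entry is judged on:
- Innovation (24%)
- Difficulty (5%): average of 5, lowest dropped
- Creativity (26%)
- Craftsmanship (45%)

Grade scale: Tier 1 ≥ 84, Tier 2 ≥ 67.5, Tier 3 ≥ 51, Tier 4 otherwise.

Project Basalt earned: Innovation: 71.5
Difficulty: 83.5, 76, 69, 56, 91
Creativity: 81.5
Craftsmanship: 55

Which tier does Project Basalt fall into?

Tier 3

Difficulty: drop 56 → average of remaining 4 = 319.5/4 = 79.875
Weighted total:
  Innovation 71.5 × 0.24 = 17.16
  Difficulty 79.875 × 0.05 = 3.99375
  Creativity 81.5 × 0.26 = 21.19
  Craftsmanship 55 × 0.45 = 24.75
Sum = 67.09375
67.09375 is ≥ 51 and < 67.5 → Tier 3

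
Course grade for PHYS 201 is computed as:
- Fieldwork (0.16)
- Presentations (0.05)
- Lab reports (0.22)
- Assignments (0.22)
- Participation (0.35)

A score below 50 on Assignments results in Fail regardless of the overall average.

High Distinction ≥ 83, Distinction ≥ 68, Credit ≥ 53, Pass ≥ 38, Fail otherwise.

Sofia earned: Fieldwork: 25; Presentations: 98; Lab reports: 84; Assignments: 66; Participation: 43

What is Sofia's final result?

Credit

Assignments score 66 ≥ 50: minimum met.
Weighted total:
  Fieldwork 25 × 0.16 = 4
  Presentations 98 × 0.05 = 4.9
  Lab reports 84 × 0.22 = 18.48
  Assignments 66 × 0.22 = 14.52
  Participation 43 × 0.35 = 15.05
Sum = 56.95
56.95 is ≥ 53 and < 68 → Credit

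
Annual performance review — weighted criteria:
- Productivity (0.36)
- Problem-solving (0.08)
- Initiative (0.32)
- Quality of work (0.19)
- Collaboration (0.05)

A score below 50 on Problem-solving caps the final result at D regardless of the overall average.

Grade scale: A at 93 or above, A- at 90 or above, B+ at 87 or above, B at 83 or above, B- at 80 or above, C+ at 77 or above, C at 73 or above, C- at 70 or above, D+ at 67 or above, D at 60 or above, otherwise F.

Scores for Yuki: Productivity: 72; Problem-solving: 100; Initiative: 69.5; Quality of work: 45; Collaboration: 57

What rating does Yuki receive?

Problem-solving score 100 ≥ 50: minimum met.
Weighted total:
  Productivity 72 × 0.36 = 25.92
  Problem-solving 100 × 0.08 = 8
  Initiative 69.5 × 0.32 = 22.24
  Quality of work 45 × 0.19 = 8.55
  Collaboration 57 × 0.05 = 2.85
Sum = 67.56
67.56 is ≥ 67 and < 70 → D+

D+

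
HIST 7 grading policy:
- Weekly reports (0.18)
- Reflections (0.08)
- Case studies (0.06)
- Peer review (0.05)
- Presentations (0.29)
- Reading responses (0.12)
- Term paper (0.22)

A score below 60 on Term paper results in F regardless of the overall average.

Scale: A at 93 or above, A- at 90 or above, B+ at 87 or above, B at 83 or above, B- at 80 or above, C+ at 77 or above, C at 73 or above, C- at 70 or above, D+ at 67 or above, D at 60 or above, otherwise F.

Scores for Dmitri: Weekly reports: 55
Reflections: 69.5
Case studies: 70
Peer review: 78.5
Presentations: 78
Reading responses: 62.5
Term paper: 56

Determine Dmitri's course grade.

Term paper score 56 < 60: minimum not met.
Weighted total:
  Weekly reports 55 × 0.18 = 9.9
  Reflections 69.5 × 0.08 = 5.56
  Case studies 70 × 0.06 = 4.2
  Peer review 78.5 × 0.05 = 3.925
  Presentations 78 × 0.29 = 22.62
  Reading responses 62.5 × 0.12 = 7.5
  Term paper 56 × 0.22 = 12.32
Sum = 66.025
Because the Term paper minimum was not met, the result is F.

F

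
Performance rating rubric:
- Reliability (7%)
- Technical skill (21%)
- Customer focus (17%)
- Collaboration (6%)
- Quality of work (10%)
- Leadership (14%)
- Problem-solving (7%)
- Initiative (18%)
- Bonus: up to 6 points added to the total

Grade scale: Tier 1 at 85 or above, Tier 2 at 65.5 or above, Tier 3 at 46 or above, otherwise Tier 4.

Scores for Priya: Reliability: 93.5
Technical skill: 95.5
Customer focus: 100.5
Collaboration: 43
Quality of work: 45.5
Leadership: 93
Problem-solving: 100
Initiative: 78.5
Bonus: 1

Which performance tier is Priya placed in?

Weighted total:
  Reliability 93.5 × 0.07 = 6.545
  Technical skill 95.5 × 0.21 = 20.055
  Customer focus 100.5 × 0.17 = 17.085
  Collaboration 43 × 0.06 = 2.58
  Quality of work 45.5 × 0.1 = 4.55
  Leadership 93 × 0.14 = 13.02
  Problem-solving 100 × 0.07 = 7
  Initiative 78.5 × 0.18 = 14.13
Sum = 84.965
Bonus: 84.965 + 1 = 85.965
85.965 ≥ 85 → Tier 1

Tier 1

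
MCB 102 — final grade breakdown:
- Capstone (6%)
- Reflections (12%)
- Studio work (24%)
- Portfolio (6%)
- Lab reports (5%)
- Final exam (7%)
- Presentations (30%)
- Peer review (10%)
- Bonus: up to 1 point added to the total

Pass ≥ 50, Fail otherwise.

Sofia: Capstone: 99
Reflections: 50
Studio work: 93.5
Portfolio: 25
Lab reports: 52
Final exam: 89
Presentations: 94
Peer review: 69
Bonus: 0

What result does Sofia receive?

Weighted total:
  Capstone 99 × 0.06 = 5.94
  Reflections 50 × 0.12 = 6
  Studio work 93.5 × 0.24 = 22.44
  Portfolio 25 × 0.06 = 1.5
  Lab reports 52 × 0.05 = 2.6
  Final exam 89 × 0.07 = 6.23
  Presentations 94 × 0.3 = 28.2
  Peer review 69 × 0.1 = 6.9
Sum = 79.81
Bonus: 79.81 + 0 = 79.81
79.81 ≥ 50 → Pass

Pass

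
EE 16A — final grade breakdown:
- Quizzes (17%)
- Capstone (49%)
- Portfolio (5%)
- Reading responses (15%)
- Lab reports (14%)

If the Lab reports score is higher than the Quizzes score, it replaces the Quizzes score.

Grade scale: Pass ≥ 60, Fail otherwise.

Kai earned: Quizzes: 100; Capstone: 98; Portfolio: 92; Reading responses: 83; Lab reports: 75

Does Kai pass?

Pass

Lab reports (75) ≤ Quizzes (100), so Quizzes stays at 100.
Weighted total:
  Quizzes 100 × 0.17 = 17
  Capstone 98 × 0.49 = 48.02
  Portfolio 92 × 0.05 = 4.6
  Reading responses 83 × 0.15 = 12.45
  Lab reports 75 × 0.14 = 10.5
Sum = 92.57
92.57 ≥ 60 → Pass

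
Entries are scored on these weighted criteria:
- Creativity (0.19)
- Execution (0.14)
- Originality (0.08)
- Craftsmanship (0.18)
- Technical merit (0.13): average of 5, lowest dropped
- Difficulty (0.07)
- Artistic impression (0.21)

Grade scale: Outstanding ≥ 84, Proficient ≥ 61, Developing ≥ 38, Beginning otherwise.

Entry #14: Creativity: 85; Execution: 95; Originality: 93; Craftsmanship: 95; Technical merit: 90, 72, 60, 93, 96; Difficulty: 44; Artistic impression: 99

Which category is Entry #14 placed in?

Technical merit: drop 60 → average of remaining 4 = 351/4 = 87.75
Weighted total:
  Creativity 85 × 0.19 = 16.15
  Execution 95 × 0.14 = 13.3
  Originality 93 × 0.08 = 7.44
  Craftsmanship 95 × 0.18 = 17.1
  Technical merit 87.75 × 0.13 = 11.4075
  Difficulty 44 × 0.07 = 3.08
  Artistic impression 99 × 0.21 = 20.79
Sum = 89.2675
89.2675 ≥ 84 → Outstanding

Outstanding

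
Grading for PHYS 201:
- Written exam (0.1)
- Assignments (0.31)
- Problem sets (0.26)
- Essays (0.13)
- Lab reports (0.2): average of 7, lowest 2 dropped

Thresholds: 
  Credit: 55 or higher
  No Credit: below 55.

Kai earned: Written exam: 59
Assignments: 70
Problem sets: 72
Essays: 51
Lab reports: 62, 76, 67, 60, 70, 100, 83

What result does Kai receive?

Lab reports: drop 60, 62 → average of remaining 5 = 396/5 = 79.2
Weighted total:
  Written exam 59 × 0.1 = 5.9
  Assignments 70 × 0.31 = 21.7
  Problem sets 72 × 0.26 = 18.72
  Essays 51 × 0.13 = 6.63
  Lab reports 79.2 × 0.2 = 15.84
Sum = 68.79
68.79 ≥ 55 → Credit

Credit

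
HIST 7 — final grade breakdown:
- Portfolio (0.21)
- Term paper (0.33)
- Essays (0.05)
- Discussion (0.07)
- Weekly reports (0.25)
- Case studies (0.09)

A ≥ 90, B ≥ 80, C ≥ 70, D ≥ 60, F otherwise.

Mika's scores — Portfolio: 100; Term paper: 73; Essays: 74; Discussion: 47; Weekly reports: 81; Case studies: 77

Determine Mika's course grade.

C

Weighted total:
  Portfolio 100 × 0.21 = 21
  Term paper 73 × 0.33 = 24.09
  Essays 74 × 0.05 = 3.7
  Discussion 47 × 0.07 = 3.29
  Weekly reports 81 × 0.25 = 20.25
  Case studies 77 × 0.09 = 6.93
Sum = 79.26
79.26 is ≥ 70 and < 80 → C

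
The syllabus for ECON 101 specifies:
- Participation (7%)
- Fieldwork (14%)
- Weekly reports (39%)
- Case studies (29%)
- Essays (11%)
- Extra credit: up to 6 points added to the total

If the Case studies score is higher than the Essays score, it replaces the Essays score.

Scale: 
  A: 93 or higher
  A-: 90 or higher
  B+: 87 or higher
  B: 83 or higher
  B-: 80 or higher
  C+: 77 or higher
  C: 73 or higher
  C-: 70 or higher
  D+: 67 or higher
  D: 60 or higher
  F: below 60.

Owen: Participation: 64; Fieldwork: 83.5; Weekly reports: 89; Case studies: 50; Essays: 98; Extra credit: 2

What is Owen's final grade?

Case studies (50) ≤ Essays (98), so Essays stays at 98.
Weighted total:
  Participation 64 × 0.07 = 4.48
  Fieldwork 83.5 × 0.14 = 11.69
  Weekly reports 89 × 0.39 = 34.71
  Case studies 50 × 0.29 = 14.5
  Essays 98 × 0.11 = 10.78
Sum = 76.16
Extra credit: 76.16 + 2 = 78.16
78.16 is ≥ 77 and < 80 → C+

C+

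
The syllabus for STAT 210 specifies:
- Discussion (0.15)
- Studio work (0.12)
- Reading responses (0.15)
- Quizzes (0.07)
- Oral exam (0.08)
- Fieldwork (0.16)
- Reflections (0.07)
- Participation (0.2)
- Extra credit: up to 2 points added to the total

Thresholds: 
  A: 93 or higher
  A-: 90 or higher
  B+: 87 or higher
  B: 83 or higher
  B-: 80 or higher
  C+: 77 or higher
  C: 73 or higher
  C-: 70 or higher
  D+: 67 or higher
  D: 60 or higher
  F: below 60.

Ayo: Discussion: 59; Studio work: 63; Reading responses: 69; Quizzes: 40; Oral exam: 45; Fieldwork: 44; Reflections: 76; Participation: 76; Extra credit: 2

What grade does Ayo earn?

D

Weighted total:
  Discussion 59 × 0.15 = 8.85
  Studio work 63 × 0.12 = 7.56
  Reading responses 69 × 0.15 = 10.35
  Quizzes 40 × 0.07 = 2.8
  Oral exam 45 × 0.08 = 3.6
  Fieldwork 44 × 0.16 = 7.04
  Reflections 76 × 0.07 = 5.32
  Participation 76 × 0.2 = 15.2
Sum = 60.72
Extra credit: 60.72 + 2 = 62.72
62.72 is ≥ 60 and < 67 → D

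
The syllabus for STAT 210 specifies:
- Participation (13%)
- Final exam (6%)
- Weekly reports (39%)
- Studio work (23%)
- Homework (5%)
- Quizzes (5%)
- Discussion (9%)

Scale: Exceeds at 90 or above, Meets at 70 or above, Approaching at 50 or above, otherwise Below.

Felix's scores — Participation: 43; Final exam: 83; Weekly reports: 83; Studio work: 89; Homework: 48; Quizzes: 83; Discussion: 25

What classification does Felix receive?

Weighted total:
  Participation 43 × 0.13 = 5.59
  Final exam 83 × 0.06 = 4.98
  Weekly reports 83 × 0.39 = 32.37
  Studio work 89 × 0.23 = 20.47
  Homework 48 × 0.05 = 2.4
  Quizzes 83 × 0.05 = 4.15
  Discussion 25 × 0.09 = 2.25
Sum = 72.21
72.21 is ≥ 70 and < 90 → Meets

Meets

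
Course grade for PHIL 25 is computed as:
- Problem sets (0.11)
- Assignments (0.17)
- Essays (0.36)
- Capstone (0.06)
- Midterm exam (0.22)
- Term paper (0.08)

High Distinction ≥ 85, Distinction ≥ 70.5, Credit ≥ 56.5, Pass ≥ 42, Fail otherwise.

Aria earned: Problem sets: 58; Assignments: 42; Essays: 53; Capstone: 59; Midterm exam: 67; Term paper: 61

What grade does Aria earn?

Pass

Weighted total:
  Problem sets 58 × 0.11 = 6.38
  Assignments 42 × 0.17 = 7.14
  Essays 53 × 0.36 = 19.08
  Capstone 59 × 0.06 = 3.54
  Midterm exam 67 × 0.22 = 14.74
  Term paper 61 × 0.08 = 4.88
Sum = 55.76
55.76 is ≥ 42 and < 56.5 → Pass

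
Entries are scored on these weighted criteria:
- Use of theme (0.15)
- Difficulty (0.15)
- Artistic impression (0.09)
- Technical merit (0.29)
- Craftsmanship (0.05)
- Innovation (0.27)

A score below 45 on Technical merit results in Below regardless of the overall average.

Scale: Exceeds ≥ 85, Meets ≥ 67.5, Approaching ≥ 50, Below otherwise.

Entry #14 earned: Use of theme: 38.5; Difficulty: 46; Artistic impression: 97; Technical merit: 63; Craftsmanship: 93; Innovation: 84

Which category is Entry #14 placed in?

Approaching

Technical merit score 63 ≥ 45: minimum met.
Weighted total:
  Use of theme 38.5 × 0.15 = 5.775
  Difficulty 46 × 0.15 = 6.9
  Artistic impression 97 × 0.09 = 8.73
  Technical merit 63 × 0.29 = 18.27
  Craftsmanship 93 × 0.05 = 4.65
  Innovation 84 × 0.27 = 22.68
Sum = 67.005
67.005 is ≥ 50 and < 67.5 → Approaching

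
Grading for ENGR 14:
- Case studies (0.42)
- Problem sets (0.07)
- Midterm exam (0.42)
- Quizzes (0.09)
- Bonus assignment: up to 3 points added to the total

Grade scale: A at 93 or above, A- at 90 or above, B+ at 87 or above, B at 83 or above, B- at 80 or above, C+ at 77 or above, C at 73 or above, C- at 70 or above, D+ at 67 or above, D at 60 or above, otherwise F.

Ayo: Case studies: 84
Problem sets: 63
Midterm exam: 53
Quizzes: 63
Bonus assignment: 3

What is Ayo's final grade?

Weighted total:
  Case studies 84 × 0.42 = 35.28
  Problem sets 63 × 0.07 = 4.41
  Midterm exam 53 × 0.42 = 22.26
  Quizzes 63 × 0.09 = 5.67
Sum = 67.62
Bonus assignment: 67.62 + 3 = 70.62
70.62 is ≥ 70 and < 73 → C-

C-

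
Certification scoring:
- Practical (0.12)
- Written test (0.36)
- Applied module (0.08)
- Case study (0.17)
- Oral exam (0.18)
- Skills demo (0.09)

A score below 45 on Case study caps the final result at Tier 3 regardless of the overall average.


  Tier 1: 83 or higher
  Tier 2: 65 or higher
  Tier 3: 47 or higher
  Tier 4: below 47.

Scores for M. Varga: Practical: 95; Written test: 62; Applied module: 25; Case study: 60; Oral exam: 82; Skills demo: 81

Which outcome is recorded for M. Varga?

Case study score 60 ≥ 45: minimum met.
Weighted total:
  Practical 95 × 0.12 = 11.4
  Written test 62 × 0.36 = 22.32
  Applied module 25 × 0.08 = 2
  Case study 60 × 0.17 = 10.2
  Oral exam 82 × 0.18 = 14.76
  Skills demo 81 × 0.09 = 7.29
Sum = 67.97
67.97 is ≥ 65 and < 83 → Tier 2

Tier 2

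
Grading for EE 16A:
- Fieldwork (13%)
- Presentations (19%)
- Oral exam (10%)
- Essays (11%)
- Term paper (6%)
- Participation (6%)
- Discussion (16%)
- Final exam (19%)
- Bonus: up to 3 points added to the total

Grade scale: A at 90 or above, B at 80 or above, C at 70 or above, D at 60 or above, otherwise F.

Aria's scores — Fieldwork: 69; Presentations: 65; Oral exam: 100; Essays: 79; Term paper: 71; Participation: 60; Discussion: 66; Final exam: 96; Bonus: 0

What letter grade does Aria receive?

Weighted total:
  Fieldwork 69 × 0.13 = 8.97
  Presentations 65 × 0.19 = 12.35
  Oral exam 100 × 0.1 = 10
  Essays 79 × 0.11 = 8.69
  Term paper 71 × 0.06 = 4.26
  Participation 60 × 0.06 = 3.6
  Discussion 66 × 0.16 = 10.56
  Final exam 96 × 0.19 = 18.24
Sum = 76.67
Bonus: 76.67 + 0 = 76.67
76.67 is ≥ 70 and < 80 → C

C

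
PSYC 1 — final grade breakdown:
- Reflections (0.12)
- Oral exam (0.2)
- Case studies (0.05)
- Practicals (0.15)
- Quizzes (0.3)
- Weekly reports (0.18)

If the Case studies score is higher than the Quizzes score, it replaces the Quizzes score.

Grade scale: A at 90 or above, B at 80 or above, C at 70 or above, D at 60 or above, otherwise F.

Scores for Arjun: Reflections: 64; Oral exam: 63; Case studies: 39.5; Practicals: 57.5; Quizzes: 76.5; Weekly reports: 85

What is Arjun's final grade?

D

Case studies (39.5) ≤ Quizzes (76.5), so Quizzes stays at 76.5.
Weighted total:
  Reflections 64 × 0.12 = 7.68
  Oral exam 63 × 0.2 = 12.6
  Case studies 39.5 × 0.05 = 1.975
  Practicals 57.5 × 0.15 = 8.625
  Quizzes 76.5 × 0.3 = 22.95
  Weekly reports 85 × 0.18 = 15.3
Sum = 69.13
69.13 is ≥ 60 and < 70 → D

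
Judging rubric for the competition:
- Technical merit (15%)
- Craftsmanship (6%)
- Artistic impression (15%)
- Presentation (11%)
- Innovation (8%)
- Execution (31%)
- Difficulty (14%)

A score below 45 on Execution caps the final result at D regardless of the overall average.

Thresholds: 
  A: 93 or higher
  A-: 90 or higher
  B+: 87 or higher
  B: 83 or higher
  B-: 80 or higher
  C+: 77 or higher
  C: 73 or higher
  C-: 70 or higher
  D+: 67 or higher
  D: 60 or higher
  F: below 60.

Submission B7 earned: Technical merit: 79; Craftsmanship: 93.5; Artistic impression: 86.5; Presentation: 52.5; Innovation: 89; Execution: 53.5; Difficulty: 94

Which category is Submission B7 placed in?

C

Execution score 53.5 ≥ 45: minimum met.
Weighted total:
  Technical merit 79 × 0.15 = 11.85
  Craftsmanship 93.5 × 0.06 = 5.61
  Artistic impression 86.5 × 0.15 = 12.975
  Presentation 52.5 × 0.11 = 5.775
  Innovation 89 × 0.08 = 7.12
  Execution 53.5 × 0.31 = 16.585
  Difficulty 94 × 0.14 = 13.16
Sum = 73.075
73.075 is ≥ 73 and < 77 → C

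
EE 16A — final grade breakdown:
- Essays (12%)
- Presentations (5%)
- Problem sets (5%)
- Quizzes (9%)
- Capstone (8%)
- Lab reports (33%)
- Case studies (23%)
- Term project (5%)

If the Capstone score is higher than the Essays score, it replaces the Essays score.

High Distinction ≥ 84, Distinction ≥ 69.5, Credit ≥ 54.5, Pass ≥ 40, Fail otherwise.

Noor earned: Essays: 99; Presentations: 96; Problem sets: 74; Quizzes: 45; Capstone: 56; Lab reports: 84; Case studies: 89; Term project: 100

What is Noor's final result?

Distinction

Capstone (56) ≤ Essays (99), so Essays stays at 99.
Weighted total:
  Essays 99 × 0.12 = 11.88
  Presentations 96 × 0.05 = 4.8
  Problem sets 74 × 0.05 = 3.7
  Quizzes 45 × 0.09 = 4.05
  Capstone 56 × 0.08 = 4.48
  Lab reports 84 × 0.33 = 27.72
  Case studies 89 × 0.23 = 20.47
  Term project 100 × 0.05 = 5
Sum = 82.1
82.1 is ≥ 69.5 and < 84 → Distinction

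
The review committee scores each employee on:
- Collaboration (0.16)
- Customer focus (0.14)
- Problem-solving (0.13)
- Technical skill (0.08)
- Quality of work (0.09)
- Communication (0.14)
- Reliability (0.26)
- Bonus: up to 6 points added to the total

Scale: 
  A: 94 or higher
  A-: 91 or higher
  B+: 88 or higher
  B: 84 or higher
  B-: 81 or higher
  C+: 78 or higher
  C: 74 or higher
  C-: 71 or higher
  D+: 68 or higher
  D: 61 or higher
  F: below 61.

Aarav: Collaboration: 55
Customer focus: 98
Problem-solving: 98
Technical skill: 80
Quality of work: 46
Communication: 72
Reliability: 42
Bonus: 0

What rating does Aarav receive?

D

Weighted total:
  Collaboration 55 × 0.16 = 8.8
  Customer focus 98 × 0.14 = 13.72
  Problem-solving 98 × 0.13 = 12.74
  Technical skill 80 × 0.08 = 6.4
  Quality of work 46 × 0.09 = 4.14
  Communication 72 × 0.14 = 10.08
  Reliability 42 × 0.26 = 10.92
Sum = 66.8
Bonus: 66.8 + 0 = 66.8
66.8 is ≥ 61 and < 68 → D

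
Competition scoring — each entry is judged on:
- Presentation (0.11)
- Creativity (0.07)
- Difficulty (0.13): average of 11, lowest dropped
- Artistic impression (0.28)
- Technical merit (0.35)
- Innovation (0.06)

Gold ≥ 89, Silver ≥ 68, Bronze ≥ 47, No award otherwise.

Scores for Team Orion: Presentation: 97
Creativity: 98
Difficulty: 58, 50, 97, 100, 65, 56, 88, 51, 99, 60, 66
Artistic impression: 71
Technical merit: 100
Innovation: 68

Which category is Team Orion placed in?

Silver

Difficulty: drop 50 → average of remaining 10 = 740/10 = 74
Weighted total:
  Presentation 97 × 0.11 = 10.67
  Creativity 98 × 0.07 = 6.86
  Difficulty 74 × 0.13 = 9.62
  Artistic impression 71 × 0.28 = 19.88
  Technical merit 100 × 0.35 = 35
  Innovation 68 × 0.06 = 4.08
Sum = 86.11
86.11 is ≥ 68 and < 89 → Silver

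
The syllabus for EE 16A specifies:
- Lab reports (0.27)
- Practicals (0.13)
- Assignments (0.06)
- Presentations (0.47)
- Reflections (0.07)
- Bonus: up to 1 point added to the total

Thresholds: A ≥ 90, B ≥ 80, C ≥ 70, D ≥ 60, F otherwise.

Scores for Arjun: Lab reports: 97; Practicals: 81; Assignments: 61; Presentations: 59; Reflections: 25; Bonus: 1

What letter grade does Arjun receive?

C

Weighted total:
  Lab reports 97 × 0.27 = 26.19
  Practicals 81 × 0.13 = 10.53
  Assignments 61 × 0.06 = 3.66
  Presentations 59 × 0.47 = 27.73
  Reflections 25 × 0.07 = 1.75
Sum = 69.86
Bonus: 69.86 + 1 = 70.86
70.86 is ≥ 70 and < 80 → C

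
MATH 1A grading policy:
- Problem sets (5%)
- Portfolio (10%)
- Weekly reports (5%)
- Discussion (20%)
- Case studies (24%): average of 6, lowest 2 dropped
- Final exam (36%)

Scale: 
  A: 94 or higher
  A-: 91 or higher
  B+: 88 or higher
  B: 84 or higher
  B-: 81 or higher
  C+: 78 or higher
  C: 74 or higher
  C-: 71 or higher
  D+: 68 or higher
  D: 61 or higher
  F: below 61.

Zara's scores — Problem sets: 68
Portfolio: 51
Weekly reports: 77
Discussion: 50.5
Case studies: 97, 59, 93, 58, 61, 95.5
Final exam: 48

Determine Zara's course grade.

Case studies: drop 58, 59 → average of remaining 4 = 346.5/4 = 86.625
Weighted total:
  Problem sets 68 × 0.05 = 3.4
  Portfolio 51 × 0.1 = 5.1
  Weekly reports 77 × 0.05 = 3.85
  Discussion 50.5 × 0.2 = 10.1
  Case studies 86.625 × 0.24 = 20.79
  Final exam 48 × 0.36 = 17.28
Sum = 60.52
60.52 < 61 → F

F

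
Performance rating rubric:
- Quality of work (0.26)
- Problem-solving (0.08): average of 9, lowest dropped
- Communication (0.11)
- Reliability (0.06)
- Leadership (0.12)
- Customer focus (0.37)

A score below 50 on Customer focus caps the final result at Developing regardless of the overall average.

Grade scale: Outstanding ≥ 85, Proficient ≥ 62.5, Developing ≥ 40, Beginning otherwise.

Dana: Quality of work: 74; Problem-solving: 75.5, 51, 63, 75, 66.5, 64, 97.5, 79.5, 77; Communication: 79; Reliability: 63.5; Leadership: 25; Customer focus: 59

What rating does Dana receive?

Proficient

Problem-solving: drop 51 → average of remaining 8 = 598/8 = 74.75
Customer focus score 59 ≥ 50: minimum met.
Weighted total:
  Quality of work 74 × 0.26 = 19.24
  Problem-solving 74.75 × 0.08 = 5.98
  Communication 79 × 0.11 = 8.69
  Reliability 63.5 × 0.06 = 3.81
  Leadership 25 × 0.12 = 3
  Customer focus 59 × 0.37 = 21.83
Sum = 62.55
62.55 is ≥ 62.5 and < 85 → Proficient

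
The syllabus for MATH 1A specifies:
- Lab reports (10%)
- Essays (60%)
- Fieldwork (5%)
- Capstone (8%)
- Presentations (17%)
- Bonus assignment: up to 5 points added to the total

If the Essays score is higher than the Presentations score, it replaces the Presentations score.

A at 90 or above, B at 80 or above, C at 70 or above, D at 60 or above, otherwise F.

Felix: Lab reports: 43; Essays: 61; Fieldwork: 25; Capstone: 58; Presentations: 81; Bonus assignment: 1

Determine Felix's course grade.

D

Essays (61) ≤ Presentations (81), so Presentations stays at 81.
Weighted total:
  Lab reports 43 × 0.1 = 4.3
  Essays 61 × 0.6 = 36.6
  Fieldwork 25 × 0.05 = 1.25
  Capstone 58 × 0.08 = 4.64
  Presentations 81 × 0.17 = 13.77
Sum = 60.56
Bonus assignment: 60.56 + 1 = 61.56
61.56 is ≥ 60 and < 70 → D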